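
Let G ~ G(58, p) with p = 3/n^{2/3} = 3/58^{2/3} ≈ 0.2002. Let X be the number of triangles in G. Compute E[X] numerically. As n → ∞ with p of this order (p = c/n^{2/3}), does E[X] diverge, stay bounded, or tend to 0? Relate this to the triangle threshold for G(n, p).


Number of potential triangles: C(58, 3) = 30856.
Each occurs with probability p³ ≈ (0.2002)³ ≈ 8.026159e-03.
By linearity: E[X] = C(58, 3)·p³ ≈ 30856 · 8.026159e-03 ≈ 247.6552.
Since α = 2/3 < 1, p = c/n^{2/3} ≫ 1/n is above the triangle threshold p ~ 1/n. Asymptotically E[X] ~ (c³/6)·n^{3(1−α)} = (3³/6)·n^{1} → ∞; triangles are abundant w.h.p.

E[X] ≈ 247.6552; in regime p = Θ(1/n^{2/3}) E[X] diverges (above the triangle threshold p ~ 1/n).


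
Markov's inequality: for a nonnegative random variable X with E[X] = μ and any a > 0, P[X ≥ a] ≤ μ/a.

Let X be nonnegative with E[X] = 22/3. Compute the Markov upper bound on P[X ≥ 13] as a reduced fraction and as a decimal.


μ = E[X] = 22/3, a = 13.
Markov: P[X ≥ 13] ≤ μ/a = (22/3)/13 = 22/39.
Numerically: ≈ 0.56410.
(Since a = 13 > μ = 7.33333, the bound 22/39 is < 1 and informative.)

P[X ≥ 13] ≤ 22/39 ≈ 0.56410.


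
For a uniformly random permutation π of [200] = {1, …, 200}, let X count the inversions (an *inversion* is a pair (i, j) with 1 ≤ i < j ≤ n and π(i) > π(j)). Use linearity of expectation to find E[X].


Write X = Σ X_I over the C(200, 2) = 19900 pairs i < j, with X_I the indicator of one inversion.
There are 19900 indicators.
For each fixed pair i < j, the values π(i) and π(j) are two distinct elements of {1, …, 200} in uniformly random order; by symmetry P[π(i) > π(j)] = 1/2.
By linearity: E[X] = 19900 · (1/2) = C(200, 2) · (1/2) = 19900/2 = 9950 ≈ 9950.00000.

E[X] = 9950 = 9950.00000.


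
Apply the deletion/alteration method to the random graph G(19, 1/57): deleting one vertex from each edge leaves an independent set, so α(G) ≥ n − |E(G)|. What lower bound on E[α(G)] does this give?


E[|E(G)|] = C(19, 2)·p = 171 · (1/57) = 3.
E[α(G)] ≥ n − E[|E(G)|] = 19 − 3 = 16.
Numerically: ≈ 16.000.
(This is only a lower bound; the true E[α(G)] may be larger.)

E[α(G)] ≥ 16 ≈ 16.000.


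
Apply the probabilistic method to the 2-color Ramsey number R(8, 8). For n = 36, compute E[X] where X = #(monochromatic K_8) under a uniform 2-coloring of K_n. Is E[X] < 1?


E[X] = C(36, 8) · 2^{1 − 28} = 30260340 · 2^{−27} = 30260340/134217728.
As a reduced fraction: E[X] = 7565085/33554432 ≈ 0.2254571.
Is E[X] < 1? YES.
Since E[X] < 1, there exists a 2-coloring of K_{36} with no monochromatic K_8; hence R(8, 8) > 36.

E[X] = 7565085/33554432 ≈ 0.2254571; E[X] < 1, so R(8, 8) > 36.


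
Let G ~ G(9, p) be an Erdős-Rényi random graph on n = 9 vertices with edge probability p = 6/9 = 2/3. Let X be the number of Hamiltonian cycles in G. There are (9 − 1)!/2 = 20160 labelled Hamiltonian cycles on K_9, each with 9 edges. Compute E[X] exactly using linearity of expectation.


K_9 has (9 − 1)!/2 = 20160 labelled Hamiltonian cycles.
For each such Hamiltonian cycle H, let X_H = 1 if all 9 edges of H are present in G. Then P[X_H = 1] = p^{9} = (2/3)^{9} = 512/19683.
Summing the indicators: E[X] = Σ_H E[X_H] = 20160 · p^{9} = 20160 · 512/19683 = 1146880/2187.
Numerically: E[X] ≈ 524.

E[X] = 20160 · (2/3)^{9} = 1146880/2187 ≈ 524.


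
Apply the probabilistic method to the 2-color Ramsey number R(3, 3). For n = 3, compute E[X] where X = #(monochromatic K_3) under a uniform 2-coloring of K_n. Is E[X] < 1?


E[X] = C(3, 3) · 2^{1 − 3} = 1 · 2^{−2} = 1/4.
As a reduced fraction: E[X] = 1/4 ≈ 0.2500000.
Is E[X] < 1? YES.
Since E[X] < 1, there exists a 2-coloring of K_{3} with no monochromatic K_3; hence R(3, 3) > 3.

E[X] = 1/4 ≈ 0.2500000; E[X] < 1, so R(3, 3) > 3.


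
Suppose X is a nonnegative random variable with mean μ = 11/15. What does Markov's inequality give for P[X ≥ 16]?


μ = E[X] = 11/15, a = 16.
Markov: P[X ≥ 16] ≤ μ/a = (11/15)/16 = 11/240.
Numerically: ≈ 0.04583.
(Since a = 16 > μ = 0.73333, the bound 11/240 is < 1 and informative.)

P[X ≥ 16] ≤ 11/240 ≈ 0.04583.


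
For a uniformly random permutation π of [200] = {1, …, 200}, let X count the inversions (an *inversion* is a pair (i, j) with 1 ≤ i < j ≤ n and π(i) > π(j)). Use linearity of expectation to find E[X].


Write X = Σ X_I over the C(200, 2) = 19900 pairs i < j, with X_I the indicator of one inversion.
There are 19900 indicators.
For each fixed pair i < j, the values π(i) and π(j) are two distinct elements of {1, …, 200} in uniformly random order; by symmetry P[π(i) > π(j)] = 1/2.
By linearity: E[X] = 19900 · (1/2) = C(200, 2) · (1/2) = 19900/2 = 9950 ≈ 9950.000000.

E[X] = 9950 = 9950.000000.


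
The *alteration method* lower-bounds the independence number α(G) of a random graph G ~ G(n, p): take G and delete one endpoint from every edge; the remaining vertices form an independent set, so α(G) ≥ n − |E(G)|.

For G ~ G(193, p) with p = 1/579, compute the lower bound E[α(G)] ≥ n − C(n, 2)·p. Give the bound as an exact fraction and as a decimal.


E[|E(G)|] = C(193, 2)·p = 18528 · (1/579) = 32.
E[α(G)] ≥ n − E[|E(G)|] = 193 − 32 = 161.
Numerically: ≈ 161.000000.
(This is only a lower bound; the true E[α(G)] may be larger.)

E[α(G)] ≥ 161 ≈ 161.000000.


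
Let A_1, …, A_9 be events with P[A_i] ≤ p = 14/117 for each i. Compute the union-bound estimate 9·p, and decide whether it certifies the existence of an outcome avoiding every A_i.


Union bound: P[∪_{i=1}^{9} A_i] ≤ Σ_i P[A_i] ≤ 9·p = 9·(14/117) = 14/13.
Numerically: 14/13 ≈ 1.077.
Is 14/13 < 1? NO.
Since the bound 14/13 is ≥ 1, the union bound is uninformative here; it does NOT by itself certify existence.

9·p = 14/13 ≈ 1.077; existence NOT certified by the union bound.


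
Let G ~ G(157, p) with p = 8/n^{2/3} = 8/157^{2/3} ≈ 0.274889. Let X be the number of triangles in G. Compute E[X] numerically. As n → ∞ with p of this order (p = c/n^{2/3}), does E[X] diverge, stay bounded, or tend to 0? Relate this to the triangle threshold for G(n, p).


Number of potential triangles: C(157, 3) = 632710.
Each occurs with probability p³ ≈ (0.274889)³ ≈ 2.07716337e-02.
By linearity: E[X] = C(157, 3)·p³ ≈ 632710 · 2.07716337e-02 ≈ 13142.420382.
Since α = 2/3 < 1, p = c/n^{2/3} ≫ 1/n is above the triangle threshold p ~ 1/n. Asymptotically E[X] ~ (c³/6)·n^{3(1−α)} = (8³/6)·n^{1} → ∞; triangles are abundant w.h.p.

E[X] ≈ 13142.420382; in regime p = Θ(1/n^{2/3}) E[X] diverges (above the triangle threshold p ~ 1/n).


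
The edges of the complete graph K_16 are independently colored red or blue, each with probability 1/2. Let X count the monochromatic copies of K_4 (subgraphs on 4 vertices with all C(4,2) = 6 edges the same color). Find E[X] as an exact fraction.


Let X = Σ_S X_S over the C(16, 4) = 1820 subsets S of size 4, where X_S = 1 if the K_4 on S is monochromatic.
For a fixed S, the K_4 on S has C(4, 2) = 6 edges. P[all 6 edges red] = (1/2)^6, and likewise for blue, so P[monochromatic] = 2·(1/2)^6 = 2^{1 − 6} = 1/32.
By linearity: E[X] = C(16, 4) · 2^{1 − 6} = 1820 · 1/32 = 455/8.
Numerically: E[X] ≈ 56.8750.

E[X] = C(16,4)·2^(1−C(4,2)) = 455/8 ≈ 56.8750.


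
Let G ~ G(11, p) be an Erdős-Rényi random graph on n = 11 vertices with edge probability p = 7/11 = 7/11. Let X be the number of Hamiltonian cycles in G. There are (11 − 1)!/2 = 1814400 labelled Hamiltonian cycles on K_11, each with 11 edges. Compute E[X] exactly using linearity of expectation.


K_11 has (11 − 1)!/2 = 1814400 labelled Hamiltonian cycles.
For each such Hamiltonian cycle H, let X_H = 1 if all 11 edges of H are present in G. Then P[X_H = 1] = p^{11} = (7/11)^{11} = 1977326743/285311670611.
By linearity: E[X] = Σ_H E[X_H] = 1814400 · p^{11} = 1814400 · 1977326743/285311670611 = 3587661642499200/285311670611.
Numerically: E[X] ≈ 1.26e+04.

E[X] = 1814400 · (7/11)^{11} = 3587661642499200/285311670611 ≈ 1.26e+04.


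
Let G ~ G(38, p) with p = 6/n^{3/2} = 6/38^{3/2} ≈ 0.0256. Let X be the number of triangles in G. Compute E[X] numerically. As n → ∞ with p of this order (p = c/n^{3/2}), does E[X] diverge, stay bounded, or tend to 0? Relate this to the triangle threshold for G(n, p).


Number of potential triangles: C(38, 3) = 8436.
Each occurs with probability p³ ≈ (0.0256)³ ≈ 1.68046e-05.
By linearity: E[X] = C(38, 3)·p³ ≈ 8436 · 1.68046e-05 ≈ 0.142.
Since α = 3/2 > 1, p = c/n^{3/2} = o(1/n) is below the triangle threshold p ~ 1/n. Asymptotically E[X] ~ (c³/6)·n^{3(1−α)} = (6³/6)·n^{-1.5} → 0, so by Markov's inequality G has no triangles w.h.p.

E[X] ≈ 0.142; in regime p = Θ(1/n^{3/2}) E[X] tends to 0 (below the triangle threshold p ~ 1/n).


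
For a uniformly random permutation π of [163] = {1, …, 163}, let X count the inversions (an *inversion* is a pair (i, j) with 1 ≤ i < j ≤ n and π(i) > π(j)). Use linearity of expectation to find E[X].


Write X = Σ X_I over the C(163, 2) = 13203 pairs i < j, with X_I the indicator of one inversion.
There are 13203 indicators.
For each fixed pair i < j, the values π(i) and π(j) are two distinct elements of {1, …, 163} in uniformly random order; by symmetry P[π(i) > π(j)] = 1/2.
By linearity: E[X] = 13203 · (1/2) = C(163, 2) · (1/2) = 13203/2 = 13203/2 ≈ 6601.500000.

E[X] = 13203/2 = 6601.500000.


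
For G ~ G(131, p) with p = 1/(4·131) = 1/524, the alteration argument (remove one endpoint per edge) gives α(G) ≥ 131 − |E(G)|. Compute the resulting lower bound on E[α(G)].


E[|E(G)|] = C(131, 2)·p = 8515 · (1/524) = 65/4.
E[α(G)] ≥ n − E[|E(G)|] = 131 − 65/4 = 459/4.
Numerically: ≈ 114.750000.
(This is only a lower bound; the true E[α(G)] may be larger.)

E[α(G)] ≥ 459/4 ≈ 114.750000.


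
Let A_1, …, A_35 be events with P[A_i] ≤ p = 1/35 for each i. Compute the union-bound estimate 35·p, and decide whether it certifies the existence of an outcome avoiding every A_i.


Union bound: P[∪_{i=1}^{35} A_i] ≤ Σ_i P[A_i] ≤ 35·p = 35·(1/35) = 1.
Numerically: 1 ≈ 1.00000.
Is 1 < 1? NO.
Since the bound 1 is ≥ 1, the union bound is uninformative here; it does NOT by itself certify existence.

35·p = 1 ≈ 1.00000; existence NOT certified by the union bound.


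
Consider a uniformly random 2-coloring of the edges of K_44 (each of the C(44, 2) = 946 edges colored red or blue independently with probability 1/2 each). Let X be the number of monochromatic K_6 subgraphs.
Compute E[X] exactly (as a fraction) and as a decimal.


Let X = Σ_S X_S over the C(44, 6) = 7059052 subsets S of size 6, where X_S = 1 if the K_6 on S is monochromatic.
For a fixed S, the K_6 on S has C(6, 2) = 15 edges. P[all 15 edges red] = (1/2)^15, and likewise for blue, so P[monochromatic] = 2·(1/2)^15 = 2^{1 − 15} = 1/16384.
By linearity of expectation: E[X] = C(44, 6) · 2^{1 − 15} = 7059052 · 1/16384 = 1764763/4096.
Numerically: E[X] ≈ 430.850.

E[X] = C(44,6)·2^(1−C(6,2)) = 1764763/4096 ≈ 430.850.


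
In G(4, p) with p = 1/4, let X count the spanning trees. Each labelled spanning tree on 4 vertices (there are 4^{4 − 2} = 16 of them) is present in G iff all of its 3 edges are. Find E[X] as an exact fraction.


K_4 has 4^{4 − 2} = 16 labelled spanning trees.
For each such spanning tree H, let X_H = 1 if all 3 edges of H are present in G. Then P[X_H = 1] = p^{3} = (1/4)^{3} = 1/64.
By linearity: E[X] = Σ_H E[X_H] = 16 · p^{3} = 16 · 1/64 = 1/4.
Numerically: E[X] ≈ 0.25.

E[X] = 16 · (1/4)^{3} = 1/4 ≈ 0.25.


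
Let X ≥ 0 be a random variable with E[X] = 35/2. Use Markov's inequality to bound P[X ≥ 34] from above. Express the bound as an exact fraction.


μ = E[X] = 35/2, a = 34.
Markov: P[X ≥ 34] ≤ μ/a = (35/2)/34 = 35/68.
Numerically: ≈ 0.514706.
(Since a = 34 > μ = 17.500000, the bound 35/68 is < 1 and informative.)

P[X ≥ 34] ≤ 35/68 ≈ 0.514706.


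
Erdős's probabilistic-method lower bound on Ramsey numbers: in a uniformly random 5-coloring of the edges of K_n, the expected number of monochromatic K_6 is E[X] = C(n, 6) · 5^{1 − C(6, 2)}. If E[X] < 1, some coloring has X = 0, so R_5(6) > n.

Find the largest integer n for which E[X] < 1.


We need C(n, 6) · 5^{1 − 15} < 1, i.e. C(n, 6) < 5^{15 − 1} = 6103515625.
Check values of n near the boundary:
  n = 124: C(124, 6) = 4465475476; 4465475476 < 6103515625? YES
  n = 125: C(125, 6) = 4690625500; 4690625500 < 6103515625? YES
  n = 126: C(126, 6) = 4925156775; 4925156775 < 6103515625? YES
  n = 127: C(127, 6) = 5169379425; 5169379425 < 6103515625? YES
  n = 128: C(128, 6) = 5423611200; 5423611200 < 6103515625? YES
  n = 129: C(129, 6) = 5688177600; 5688177600 < 6103515625? YES
  n = 130: C(130, 6) = 5963412000; 5963412000 < 6103515625? YES
  n = 131: C(131, 6) = 6249655776; 6249655776 < 6103515625? NO
  n = 132: C(132, 6) = 6547258432; 6547258432 < 6103515625? NO
  n = 133: C(133, 6) = 6856577728; 6856577728 < 6103515625? NO
The largest n with C(n, 6) < 6103515625 is n = 130 (where E[X] = 47707296/48828125 ≈ 0.977). Hence R_5(6) > 130, i.e. R_5(6) ≥ 131.

Largest n = 130; hence R_5(6) > 130.


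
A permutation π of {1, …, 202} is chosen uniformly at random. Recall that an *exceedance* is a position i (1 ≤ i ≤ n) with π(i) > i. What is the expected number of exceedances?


Write X = Σ_{i=1}^{202} X_i, where X_i = 1_{π(i) > i}.
For each fixed i, π(i) is uniform over {1, …, 202} (marginal of a uniform permutation), so P[π(i) > i] = (n − i)/n. Summing: Σ_{i=1}^{202} (n − i)/n = (0 + 1 + … + 201)/202 = 202(202 − 1)/(2·202) = (202 − 1)/2.
Hence E[X] = Σ_{i=1}^{202} (202 − i)/202 = 201/2 ≈ 100.5000.

E[X] = 201/2 = 100.5000.


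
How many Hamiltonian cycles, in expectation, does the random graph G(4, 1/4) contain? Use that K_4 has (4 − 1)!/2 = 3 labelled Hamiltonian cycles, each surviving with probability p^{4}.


K_4 has (4 − 1)!/2 = 3 labelled Hamiltonian cycles.
For each such Hamiltonian cycle H, let X_H = 1 if all 4 edges of H are present in G. Then P[X_H = 1] = p^{4} = (1/4)^{4} = 1/256.
By linearity: E[X] = Σ_H E[X_H] = 3 · p^{4} = 3 · 1/256 = 3/256.
Numerically: E[X] ≈ 0.01172.

E[X] = 3 · (1/4)^{4} = 3/256 ≈ 0.01172.


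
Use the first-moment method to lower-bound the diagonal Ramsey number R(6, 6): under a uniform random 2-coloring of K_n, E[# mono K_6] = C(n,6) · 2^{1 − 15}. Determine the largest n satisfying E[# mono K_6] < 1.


We need C(n, 6) · 2^{1 − 15} < 1, i.e. C(n, 6) < 2^{15 − 1} = 16384.
Check values of n near the boundary:
  n = 13: C(13, 6) = 1716; 1716 < 16384? YES
  n = 14: C(14, 6) = 3003; 3003 < 16384? YES
  n = 15: C(15, 6) = 5005; 5005 < 16384? YES
  n = 16: C(16, 6) = 8008; 8008 < 16384? YES
  n = 17: C(17, 6) = 12376; 12376 < 16384? YES
  n = 18: C(18, 6) = 18564; 18564 < 16384? NO
The largest n with C(n, 6) < 16384 is n = 17 (where E[X] = 1547/2048 ≈ 0.7554). Hence R(6, 6) > 17, i.e. R(6, 6) ≥ 18.

Largest n = 17; hence R(6, 6) > 17.


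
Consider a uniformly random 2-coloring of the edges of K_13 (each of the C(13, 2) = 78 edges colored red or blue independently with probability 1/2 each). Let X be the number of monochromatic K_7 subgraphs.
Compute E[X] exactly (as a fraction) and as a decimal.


Let X = Σ_S X_S over the C(13, 7) = 1716 subsets S of size 7, where X_S = 1 if the K_7 on S is monochromatic.
For a fixed S, the K_7 on S has C(7, 2) = 21 edges. P[all 21 edges red] = (1/2)^21, and likewise for blue, so P[monochromatic] = 2·(1/2)^21 = 2^{1 − 21} = 1/1048576.
Summing: E[X] = C(13, 7) · 2^{1 − 21} = 1716 · 1/1048576 = 429/262144.
Numerically: E[X] ≈ 0.0016.

E[X] = C(13,7)·2^(1−C(7,2)) = 429/262144 ≈ 0.0016.


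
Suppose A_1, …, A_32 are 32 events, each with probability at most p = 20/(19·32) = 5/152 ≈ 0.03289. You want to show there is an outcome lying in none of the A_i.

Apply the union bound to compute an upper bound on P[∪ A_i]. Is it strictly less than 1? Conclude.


Union bound: P[∪_{i=1}^{32} A_i] ≤ Σ_i P[A_i] ≤ 32·p = 32·(5/152) = 20/19.
Numerically: 20/19 ≈ 1.05263.
Is 20/19 < 1? NO.
Since the bound 20/19 is ≥ 1, the union bound is uninformative here; it does NOT by itself certify existence.

32·p = 20/19 ≈ 1.05263; existence NOT certified by the union bound.


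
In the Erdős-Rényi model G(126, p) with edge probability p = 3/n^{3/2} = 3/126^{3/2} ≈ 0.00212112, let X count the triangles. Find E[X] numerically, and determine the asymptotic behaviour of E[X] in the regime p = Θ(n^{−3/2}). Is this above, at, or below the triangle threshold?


Number of potential triangles: C(126, 3) = 325500.
Each occurs with probability p³ ≈ (0.00212112)³ ≈ 9.54325022e-09.
By linearity: E[X] = C(126, 3)·p³ ≈ 325500 · 9.54325022e-09 ≈ 0.003106.
Since α = 3/2 > 1, p = c/n^{3/2} = o(1/n) is below the triangle threshold p ~ 1/n. Asymptotically E[X] ~ (c³/6)·n^{3(1−α)} = (3³/6)·n^{-1.5} → 0, so by Markov's inequality G has no triangles w.h.p.

E[X] ≈ 0.003106; in regime p = Θ(1/n^{3/2}) E[X] tends to 0 (below the triangle threshold p ~ 1/n).


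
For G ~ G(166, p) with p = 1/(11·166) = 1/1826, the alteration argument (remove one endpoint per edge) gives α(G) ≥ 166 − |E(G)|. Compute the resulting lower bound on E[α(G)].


E[|E(G)|] = C(166, 2)·p = 13695 · (1/1826) = 15/2.
E[α(G)] ≥ n − E[|E(G)|] = 166 − 15/2 = 317/2.
Numerically: ≈ 158.500.
(This is only a lower bound; the true E[α(G)] may be larger.)

E[α(G)] ≥ 317/2 ≈ 158.500.


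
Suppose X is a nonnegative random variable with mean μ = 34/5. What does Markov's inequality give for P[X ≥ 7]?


μ = E[X] = 34/5, a = 7.
Markov: P[X ≥ 7] ≤ μ/a = (34/5)/7 = 34/35.
Numerically: ≈ 0.9714.
(Since a = 7 > μ = 6.8000, the bound 34/35 is < 1 and informative.)

P[X ≥ 7] ≤ 34/35 ≈ 0.9714.


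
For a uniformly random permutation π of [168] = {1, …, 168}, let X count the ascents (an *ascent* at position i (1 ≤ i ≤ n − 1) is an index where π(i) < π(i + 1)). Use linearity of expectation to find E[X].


Write X = Σ X_I over i = 1, …, 167, with X_I the indicator of one ascent.
There are 167 indicators.
For each fixed i, the pair (π(i), π(i+1)) is a uniformly random ordered pair of distinct values from {1, …, 168}; by symmetry P[π(i) < π(i+1)] = 1/2.
By linearity: E[X] = 167 · (1/2) = (168 − 1) · (1/2) = 167/2 ≈ 83.50000.

E[X] = 167/2 = 83.50000.


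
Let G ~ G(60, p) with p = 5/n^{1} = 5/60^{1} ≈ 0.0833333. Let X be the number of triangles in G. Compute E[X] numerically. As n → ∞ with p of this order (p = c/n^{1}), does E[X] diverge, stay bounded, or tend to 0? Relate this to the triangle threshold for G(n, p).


Number of potential triangles: C(60, 3) = 34220.
Each occurs with probability p³ ≈ (0.0833333)³ ≈ 5.78703704e-04.
By linearity: E[X] = C(60, 3)·p³ ≈ 34220 · 5.78703704e-04 ≈ 19.803241.
Here α = 1, so p = 5/n is exactly at the triangle threshold p ~ 1/n. Asymptotically E[X] → c³/6 = 5³/6 = 125/6 ≈ 20.833333, a bounded constant. In this regime the triangle count is asymptotically Poisson(c³/6).

E[X] ≈ 19.803241; in regime p = Θ(1/n^{1}) E[X] stays bounded (at the triangle threshold p ~ 1/n).


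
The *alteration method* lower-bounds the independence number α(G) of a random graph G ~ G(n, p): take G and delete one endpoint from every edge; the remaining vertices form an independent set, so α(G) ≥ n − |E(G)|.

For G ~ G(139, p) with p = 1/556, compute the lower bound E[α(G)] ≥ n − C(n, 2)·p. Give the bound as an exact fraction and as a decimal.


E[|E(G)|] = C(139, 2)·p = 9591 · (1/556) = 69/4.
E[α(G)] ≥ n − E[|E(G)|] = 139 − 69/4 = 487/4.
Numerically: ≈ 121.750.
(This is only a lower bound; the true E[α(G)] may be larger.)

E[α(G)] ≥ 487/4 ≈ 121.750.


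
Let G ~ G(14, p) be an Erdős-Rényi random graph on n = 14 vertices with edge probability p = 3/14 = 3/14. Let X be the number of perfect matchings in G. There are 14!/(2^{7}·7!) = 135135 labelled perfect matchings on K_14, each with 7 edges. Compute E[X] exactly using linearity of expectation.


K_14 has 14!/(2^{7}·7!) = 135135 labelled perfect matchings.
For each such perfect matching H, let X_H = 1 if all 7 edges of H are present in G. Then P[X_H = 1] = p^{7} = (3/14)^{7} = 2187/105413504.
By linearity: E[X] = Σ_H E[X_H] = 135135 · p^{7} = 135135 · 2187/105413504 = 42220035/15059072.
Numerically: E[X] ≈ 2.8.

E[X] = 135135 · (3/14)^{7} = 42220035/15059072 ≈ 2.8.


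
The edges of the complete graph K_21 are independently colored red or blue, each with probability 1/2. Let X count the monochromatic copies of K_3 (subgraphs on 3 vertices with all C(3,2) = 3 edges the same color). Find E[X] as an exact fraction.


Let X = Σ_S X_S over the C(21, 3) = 1330 subsets S of size 3, where X_S = 1 if the K_3 on S is monochromatic.
For a fixed S, the K_3 on S has C(3, 2) = 3 edges. P[all 3 edges red] = (1/2)^3, and likewise for blue, so P[monochromatic] = 2·(1/2)^3 = 2^{1 − 3} = 1/4.
Summing: E[X] = C(21, 3) · 2^{1 − 3} = 1330 · 1/4 = 665/2.
Numerically: E[X] ≈ 332.5000.

E[X] = C(21,3)·2^(1−C(3,2)) = 665/2 ≈ 332.5000.


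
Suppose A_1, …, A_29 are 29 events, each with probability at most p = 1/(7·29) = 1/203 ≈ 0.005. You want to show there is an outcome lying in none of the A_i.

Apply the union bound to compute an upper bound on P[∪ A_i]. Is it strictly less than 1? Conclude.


Union bound: P[∪_{i=1}^{29} A_i] ≤ Σ_i P[A_i] ≤ 29·p = 29·(1/203) = 1/7.
Numerically: 1/7 ≈ 0.143.
Is 1/7 < 1? YES.
Since P[∪ A_i] ≤ 1/7 < 1, the complement has P[∩ A_i^c] ≥ 1 − 1/7 = 6/7 > 0, so some outcome avoids every A_i.

29·p = 1/7 ≈ 0.143; existence CERTIFIED by the union bound.


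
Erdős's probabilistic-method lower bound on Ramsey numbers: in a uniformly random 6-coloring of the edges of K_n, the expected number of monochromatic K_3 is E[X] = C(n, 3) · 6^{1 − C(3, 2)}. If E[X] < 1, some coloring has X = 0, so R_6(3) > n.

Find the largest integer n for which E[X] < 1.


We need C(n, 3) · 6^{1 − 3} < 1, i.e. C(n, 3) < 6^{3 − 1} = 36.
Check values of n near the boundary:
  n = 5: C(5, 3) = 10; 10 < 36? YES
  n = 6: C(6, 3) = 20; 20 < 36? YES
  n = 7: C(7, 3) = 35; 35 < 36? YES
  n = 8: C(8, 3) = 56; 56 < 36? NO
  n = 9: C(9, 3) = 84; 84 < 36? NO
The largest n with C(n, 3) < 36 is n = 7 (where E[X] = 35/36 ≈ 0.9722222). Hence R_6(3) > 7, i.e. R_6(3) ≥ 8.

Largest n = 7; hence R_6(3) > 7.


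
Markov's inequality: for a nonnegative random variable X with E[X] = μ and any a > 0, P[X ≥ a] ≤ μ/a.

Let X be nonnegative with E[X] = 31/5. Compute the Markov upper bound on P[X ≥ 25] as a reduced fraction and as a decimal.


μ = E[X] = 31/5, a = 25.
Markov: P[X ≥ 25] ≤ μ/a = (31/5)/25 = 31/125.
Numerically: ≈ 0.24800.
(Since a = 25 > μ = 6.20000, the bound 31/125 is < 1 and informative.)

P[X ≥ 25] ≤ 31/125 ≈ 0.24800.


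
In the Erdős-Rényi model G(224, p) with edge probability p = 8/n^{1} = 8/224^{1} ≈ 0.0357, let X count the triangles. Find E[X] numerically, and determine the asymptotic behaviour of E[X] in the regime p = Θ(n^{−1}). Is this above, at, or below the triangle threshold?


Number of potential triangles: C(224, 3) = 1848224.
Each occurs with probability p³ ≈ (0.0357)³ ≈ 4.55539e-05.
By linearity: E[X] = C(224, 3)·p³ ≈ 1848224 · 4.55539e-05 ≈ 84.194.
Here α = 1, so p = 8/n is exactly at the triangle threshold p ~ 1/n. Asymptotically E[X] → c³/6 = 8³/6 = 256/3 ≈ 85.333, a bounded constant. In this regime the triangle count is asymptotically Poisson(c³/6).

E[X] ≈ 84.194; in regime p = Θ(1/n^{1}) E[X] stays bounded (at the triangle threshold p ~ 1/n).


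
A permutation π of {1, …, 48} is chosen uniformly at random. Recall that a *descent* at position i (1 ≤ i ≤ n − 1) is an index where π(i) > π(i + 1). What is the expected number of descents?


Write X = Σ X_I over i = 1, …, 47, with X_I the indicator of one descent.
There are 47 indicators.
For each fixed i, the pair (π(i), π(i+1)) is a uniformly random ordered pair of distinct values from {1, …, 48}; by symmetry P[π(i) > π(i+1)] = 1/2.
By linearity: E[X] = 47 · (1/2) = (48 − 1) · (1/2) = 47/2 ≈ 23.5000.

E[X] = 47/2 = 23.5000.


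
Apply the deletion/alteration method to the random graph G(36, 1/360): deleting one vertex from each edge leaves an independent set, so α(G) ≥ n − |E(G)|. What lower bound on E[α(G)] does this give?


E[|E(G)|] = C(36, 2)·p = 630 · (1/360) = 7/4.
E[α(G)] ≥ n − E[|E(G)|] = 36 − 7/4 = 137/4.
Numerically: ≈ 34.250000.
(This is only a lower bound; the true E[α(G)] may be larger.)

E[α(G)] ≥ 137/4 ≈ 34.250000.


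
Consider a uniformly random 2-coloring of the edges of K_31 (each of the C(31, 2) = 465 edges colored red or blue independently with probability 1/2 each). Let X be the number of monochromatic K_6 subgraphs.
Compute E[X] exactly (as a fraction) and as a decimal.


Let X = Σ_S X_S over the C(31, 6) = 736281 subsets S of size 6, where X_S = 1 if the K_6 on S is monochromatic.
For a fixed S, the K_6 on S has C(6, 2) = 15 edges. P[all 15 edges red] = (1/2)^15, and likewise for blue, so P[monochromatic] = 2·(1/2)^15 = 2^{1 − 15} = 1/16384.
By linearity of expectation: E[X] = C(31, 6) · 2^{1 − 15} = 736281 · 1/16384 = 736281/16384.
Numerically: E[X] ≈ 44.9390.

E[X] = C(31,6)·2^(1−C(6,2)) = 736281/16384 ≈ 44.9390.


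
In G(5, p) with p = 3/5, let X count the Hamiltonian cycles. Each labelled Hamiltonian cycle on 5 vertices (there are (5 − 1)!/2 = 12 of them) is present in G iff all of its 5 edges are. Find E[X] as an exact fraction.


K_5 has (5 − 1)!/2 = 12 labelled Hamiltonian cycles.
For each such Hamiltonian cycle H, let X_H = 1 if all 5 edges of H are present in G. Then P[X_H = 1] = p^{5} = (3/5)^{5} = 243/3125.
By linearity: E[X] = Σ_H E[X_H] = 12 · p^{5} = 12 · 243/3125 = 2916/3125.
Numerically: E[X] ≈ 0.93312.

E[X] = 12 · (3/5)^{5} = 2916/3125 ≈ 0.93312.


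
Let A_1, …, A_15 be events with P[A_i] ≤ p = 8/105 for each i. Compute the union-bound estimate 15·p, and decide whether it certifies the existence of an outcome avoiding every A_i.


Union bound: P[∪_{i=1}^{15} A_i] ≤ Σ_i P[A_i] ≤ 15·p = 15·(8/105) = 8/7.
Numerically: 8/7 ≈ 1.142857.
Is 8/7 < 1? NO.
Since the bound 8/7 is ≥ 1, the union bound is uninformative here; it does NOT by itself certify existence.

15·p = 8/7 ≈ 1.142857; existence NOT certified by the union bound.


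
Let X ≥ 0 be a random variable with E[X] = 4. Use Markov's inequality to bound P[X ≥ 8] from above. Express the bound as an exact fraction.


μ = E[X] = 4, a = 8.
Markov: P[X ≥ 8] ≤ μ/a = (4)/8 = 1/2.
Numerically: ≈ 0.50000.
(Since a = 8 > μ = 4.00000, the bound 1/2 is < 1 and informative.)

P[X ≥ 8] ≤ 1/2 ≈ 0.50000.


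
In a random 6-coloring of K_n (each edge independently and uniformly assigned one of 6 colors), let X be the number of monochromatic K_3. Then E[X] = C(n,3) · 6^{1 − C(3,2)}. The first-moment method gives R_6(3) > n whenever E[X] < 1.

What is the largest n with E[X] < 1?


We need C(n, 3) · 6^{1 − 3} < 1, i.e. C(n, 3) < 6^{3 − 1} = 36.
Check values of n near the boundary:
  n = 3: C(3, 3) = 1; 1 < 36? YES
  n = 4: C(4, 3) = 4; 4 < 36? YES
  n = 5: C(5, 3) = 10; 10 < 36? YES
  n = 6: C(6, 3) = 20; 20 < 36? YES
  n = 7: C(7, 3) = 35; 35 < 36? YES
  n = 8: C(8, 3) = 56; 56 < 36? NO
The largest n with C(n, 3) < 36 is n = 7 (where E[X] = 35/36 ≈ 0.9722). Hence R_6(3) > 7, i.e. R_6(3) ≥ 8.

Largest n = 7; hence R_6(3) > 7.


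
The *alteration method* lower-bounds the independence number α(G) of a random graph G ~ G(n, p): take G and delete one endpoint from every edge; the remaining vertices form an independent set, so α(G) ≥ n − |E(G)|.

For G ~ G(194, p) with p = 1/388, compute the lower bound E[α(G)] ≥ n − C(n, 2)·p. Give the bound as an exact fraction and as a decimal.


E[|E(G)|] = C(194, 2)·p = 18721 · (1/388) = 193/4.
E[α(G)] ≥ n − E[|E(G)|] = 194 − 193/4 = 583/4.
Numerically: ≈ 145.7500.
(This is only a lower bound; the true E[α(G)] may be larger.)

E[α(G)] ≥ 583/4 ≈ 145.7500.


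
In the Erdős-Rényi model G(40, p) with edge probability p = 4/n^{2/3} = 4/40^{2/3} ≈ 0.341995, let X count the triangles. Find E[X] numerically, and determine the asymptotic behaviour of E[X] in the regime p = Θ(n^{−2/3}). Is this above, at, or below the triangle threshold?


Number of potential triangles: C(40, 3) = 9880.
Each occurs with probability p³ ≈ (0.341995)³ ≈ 4.00000000e-02.
By linearity: E[X] = C(40, 3)·p³ ≈ 9880 · 4.00000000e-02 ≈ 395.200000.
Since α = 2/3 < 1, p = c/n^{2/3} ≫ 1/n is above the triangle threshold p ~ 1/n. Asymptotically E[X] ~ (c³/6)·n^{3(1−α)} = (4³/6)·n^{1} → ∞; triangles are abundant w.h.p.

E[X] ≈ 395.200000; in regime p = Θ(1/n^{2/3}) E[X] diverges (above the triangle threshold p ~ 1/n).


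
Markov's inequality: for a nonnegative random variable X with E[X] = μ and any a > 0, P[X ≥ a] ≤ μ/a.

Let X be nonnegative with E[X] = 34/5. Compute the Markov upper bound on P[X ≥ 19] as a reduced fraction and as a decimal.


μ = E[X] = 34/5, a = 19.
Markov: P[X ≥ 19] ≤ μ/a = (34/5)/19 = 34/95.
Numerically: ≈ 0.3579.
(Since a = 19 > μ = 6.8000, the bound 34/95 is < 1 and informative.)

P[X ≥ 19] ≤ 34/95 ≈ 0.3579.


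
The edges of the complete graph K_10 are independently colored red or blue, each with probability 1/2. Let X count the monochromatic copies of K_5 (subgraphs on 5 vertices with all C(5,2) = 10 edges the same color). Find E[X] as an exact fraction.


Let X = Σ_S X_S over the C(10, 5) = 252 subsets S of size 5, where X_S = 1 if the K_5 on S is monochromatic.
For a fixed S, the K_5 on S has C(5, 2) = 10 edges. P[all 10 edges red] = (1/2)^10, and likewise for blue, so P[monochromatic] = 2·(1/2)^10 = 2^{1 − 10} = 1/512.
By linearity of expectation: E[X] = C(10, 5) · 2^{1 − 10} = 252 · 1/512 = 63/128.
Numerically: E[X] ≈ 0.4922.

E[X] = C(10,5)·2^(1−C(5,2)) = 63/128 ≈ 0.4922.


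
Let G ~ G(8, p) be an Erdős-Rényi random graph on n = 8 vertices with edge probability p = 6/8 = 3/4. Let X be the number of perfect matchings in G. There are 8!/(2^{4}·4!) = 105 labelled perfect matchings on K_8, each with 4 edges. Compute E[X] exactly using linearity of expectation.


K_8 has 8!/(2^{4}·4!) = 105 labelled perfect matchings.
For each such perfect matching H, let X_H = 1 if all 4 edges of H are present in G. Then P[X_H = 1] = p^{4} = (3/4)^{4} = 81/256.
By linearity of expectation: E[X] = Σ_H E[X_H] = 105 · p^{4} = 105 · 81/256 = 8505/256.
Numerically: E[X] ≈ 33.223.

E[X] = 105 · (3/4)^{4} = 8505/256 ≈ 33.223.


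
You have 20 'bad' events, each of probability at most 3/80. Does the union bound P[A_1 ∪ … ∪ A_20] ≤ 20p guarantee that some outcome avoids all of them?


Union bound: P[∪_{i=1}^{20} A_i] ≤ Σ_i P[A_i] ≤ 20·p = 20·(3/80) = 3/4.
Numerically: 3/4 ≈ 0.75000.
Is 3/4 < 1? YES.
Since P[∪ A_i] ≤ 3/4 < 1, the complement has P[∩ A_i^c] ≥ 1 − 3/4 = 1/4 > 0, so some outcome avoids every A_i.

20·p = 3/4 ≈ 0.75000; existence CERTIFIED by the union bound.


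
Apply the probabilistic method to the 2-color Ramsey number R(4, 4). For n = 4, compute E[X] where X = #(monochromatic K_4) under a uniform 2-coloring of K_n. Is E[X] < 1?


E[X] = C(4, 4) · 2^{1 − 6} = 1 · 2^{−5} = 1/32.
As a reduced fraction: E[X] = 1/32 ≈ 0.031250.
Is E[X] < 1? YES.
Since E[X] < 1, there exists a 2-coloring of K_{4} with no monochromatic K_4; hence R(4, 4) > 4.

E[X] = 1/32 ≈ 0.031250; E[X] < 1, so R(4, 4) > 4.


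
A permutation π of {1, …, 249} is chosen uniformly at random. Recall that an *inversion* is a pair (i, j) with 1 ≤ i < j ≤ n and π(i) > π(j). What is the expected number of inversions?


Write X = Σ X_I over the C(249, 2) = 30876 pairs i < j, with X_I the indicator of one inversion.
There are 30876 indicators.
For each fixed pair i < j, the values π(i) and π(j) are two distinct elements of {1, …, 249} in uniformly random order; by symmetry P[π(i) > π(j)] = 1/2.
By linearity: E[X] = 30876 · (1/2) = C(249, 2) · (1/2) = 30876/2 = 15438 ≈ 15438.000000.

E[X] = 15438 = 15438.000000.


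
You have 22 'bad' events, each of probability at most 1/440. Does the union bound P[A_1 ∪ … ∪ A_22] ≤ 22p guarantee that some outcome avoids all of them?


Union bound: P[∪_{i=1}^{22} A_i] ≤ Σ_i P[A_i] ≤ 22·p = 22·(1/440) = 1/20.
Numerically: 1/20 ≈ 0.050.
Is 1/20 < 1? YES.
Since P[∪ A_i] ≤ 1/20 < 1, the complement has P[∩ A_i^c] ≥ 1 − 1/20 = 19/20 > 0, so some outcome avoids every A_i.

22·p = 1/20 ≈ 0.050; existence CERTIFIED by the union bound.


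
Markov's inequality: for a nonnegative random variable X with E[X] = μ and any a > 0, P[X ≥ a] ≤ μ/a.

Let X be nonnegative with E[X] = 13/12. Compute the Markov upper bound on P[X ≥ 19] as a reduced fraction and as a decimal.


μ = E[X] = 13/12, a = 19.
Markov: P[X ≥ 19] ≤ μ/a = (13/12)/19 = 13/228.
Numerically: ≈ 0.0570.
(Since a = 19 > μ = 1.0833, the bound 13/228 is < 1 and informative.)

P[X ≥ 19] ≤ 13/228 ≈ 0.0570.


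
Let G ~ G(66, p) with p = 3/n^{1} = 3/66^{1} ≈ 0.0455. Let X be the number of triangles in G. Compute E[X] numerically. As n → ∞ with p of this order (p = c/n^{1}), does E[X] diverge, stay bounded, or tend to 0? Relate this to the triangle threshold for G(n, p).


Number of potential triangles: C(66, 3) = 45760.
Each occurs with probability p³ ≈ (0.0455)³ ≈ 9.39144e-05.
By linearity: E[X] = C(66, 3)·p³ ≈ 45760 · 9.39144e-05 ≈ 4.298.
Here α = 1, so p = 3/n is exactly at the triangle threshold p ~ 1/n. Asymptotically E[X] → c³/6 = 3³/6 = 9/2 ≈ 4.500, a bounded constant. In this regime the triangle count is asymptotically Poisson(c³/6).

E[X] ≈ 4.298; in regime p = Θ(1/n^{1}) E[X] stays bounded (at the triangle threshold p ~ 1/n).


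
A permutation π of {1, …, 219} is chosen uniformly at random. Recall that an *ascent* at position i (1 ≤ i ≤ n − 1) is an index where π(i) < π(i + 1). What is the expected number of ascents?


Write X = Σ X_I over i = 1, …, 218, with X_I the indicator of one ascent.
There are 218 indicators.
For each fixed i, the pair (π(i), π(i+1)) is a uniformly random ordered pair of distinct values from {1, …, 219}; by symmetry P[π(i) < π(i+1)] = 1/2.
By linearity: E[X] = 218 · (1/2) = (219 − 1) · (1/2) = 109 ≈ 109.000000.

E[X] = 109 = 109.000000.


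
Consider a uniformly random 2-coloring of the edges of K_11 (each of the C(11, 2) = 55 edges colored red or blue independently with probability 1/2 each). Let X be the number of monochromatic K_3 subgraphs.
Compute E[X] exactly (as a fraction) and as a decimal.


Let X = Σ_S X_S over the C(11, 3) = 165 subsets S of size 3, where X_S = 1 if the K_3 on S is monochromatic.
For a fixed S, the K_3 on S has C(3, 2) = 3 edges. P[all 3 edges red] = (1/2)^3, and likewise for blue, so P[monochromatic] = 2·(1/2)^3 = 2^{1 − 3} = 1/4.
Summing: E[X] = C(11, 3) · 2^{1 − 3} = 165 · 1/4 = 165/4.
Numerically: E[X] ≈ 41.250000.

E[X] = C(11,3)·2^(1−C(3,2)) = 165/4 ≈ 41.250000.


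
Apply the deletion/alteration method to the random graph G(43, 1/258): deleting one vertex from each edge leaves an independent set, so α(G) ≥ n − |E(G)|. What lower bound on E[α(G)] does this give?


E[|E(G)|] = C(43, 2)·p = 903 · (1/258) = 7/2.
E[α(G)] ≥ n − E[|E(G)|] = 43 − 7/2 = 79/2.
Numerically: ≈ 39.50000.
(This is only a lower bound; the true E[α(G)] may be larger.)

E[α(G)] ≥ 79/2 ≈ 39.50000.


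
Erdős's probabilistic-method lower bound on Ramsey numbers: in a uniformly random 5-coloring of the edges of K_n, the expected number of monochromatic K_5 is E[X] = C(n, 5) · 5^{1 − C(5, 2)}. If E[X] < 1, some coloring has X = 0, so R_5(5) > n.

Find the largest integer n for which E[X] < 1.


We need C(n, 5) · 5^{1 − 10} < 1, i.e. C(n, 5) < 5^{10 − 1} = 1953125.
Check values of n near the boundary:
  n = 44: C(44, 5) = 1086008; 1086008 < 1953125? YES
  n = 45: C(45, 5) = 1221759; 1221759 < 1953125? YES
  n = 46: C(46, 5) = 1370754; 1370754 < 1953125? YES
  n = 47: C(47, 5) = 1533939; 1533939 < 1953125? YES
  n = 48: C(48, 5) = 1712304; 1712304 < 1953125? YES
  n = 49: C(49, 5) = 1906884; 1906884 < 1953125? YES
  n = 50: C(50, 5) = 2118760; 2118760 < 1953125? NO
The largest n with C(n, 5) < 1953125 is n = 49 (where E[X] = 1906884/1953125 ≈ 0.97632). Hence R_5(5) > 49, i.e. R_5(5) ≥ 50.

Largest n = 49; hence R_5(5) > 49.


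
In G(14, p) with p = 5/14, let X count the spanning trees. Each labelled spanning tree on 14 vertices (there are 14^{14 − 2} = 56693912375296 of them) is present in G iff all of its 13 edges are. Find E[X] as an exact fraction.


K_14 has 14^{14 − 2} = 56693912375296 labelled spanning trees.
For each such spanning tree H, let X_H = 1 if all 13 edges of H are present in G. Then P[X_H = 1] = p^{13} = (5/14)^{13} = 1220703125/793714773254144.
By linearity of expectation: E[X] = Σ_H E[X_H] = 56693912375296 · p^{13} = 56693912375296 · 1220703125/793714773254144 = 1220703125/14.
Numerically: E[X] ≈ 8.719e+07.

E[X] = 56693912375296 · (5/14)^{13} = 1220703125/14 ≈ 8.719e+07.


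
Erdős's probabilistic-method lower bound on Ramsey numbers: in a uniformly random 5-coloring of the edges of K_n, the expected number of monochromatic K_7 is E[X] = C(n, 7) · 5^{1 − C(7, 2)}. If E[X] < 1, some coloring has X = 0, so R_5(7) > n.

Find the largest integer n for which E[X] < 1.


We need C(n, 7) · 5^{1 − 21} < 1, i.e. C(n, 7) < 5^{21 − 1} = 95367431640625.
Check values of n near the boundary:
  n = 336: C(336, 7) = 90079147136880; 90079147136880 < 95367431640625? YES
  n = 337: C(337, 7) = 91989916924632; 91989916924632 < 95367431640625? YES
  n = 338: C(338, 7) = 93935323022736; 93935323022736 < 95367431640625? YES
  n = 339: C(339, 7) = 95915887062372; 95915887062372 < 95367431640625? NO
  n = 340: C(340, 7) = 97932136940560; 97932136940560 < 95367431640625? NO
  n = 341: C(341, 7) = 99984606876440; 99984606876440 < 95367431640625? NO
The largest n with C(n, 7) < 95367431640625 is n = 338 (where E[X] = 93935323022736/95367431640625 ≈ 0.984983). Hence R_5(7) > 338, i.e. R_5(7) ≥ 339.

Largest n = 338; hence R_5(7) > 338.


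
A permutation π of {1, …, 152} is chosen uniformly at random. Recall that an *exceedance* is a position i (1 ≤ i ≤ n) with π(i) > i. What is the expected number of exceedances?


Write X = Σ_{i=1}^{152} X_i, where X_i = 1_{π(i) > i}.
For each fixed i, π(i) is uniform over {1, …, 152} (marginal of a uniform permutation), so P[π(i) > i] = (n − i)/n. Summing: Σ_{i=1}^{152} (n − i)/n = (0 + 1 + … + 151)/152 = 152(152 − 1)/(2·152) = (152 − 1)/2.
Hence E[X] = Σ_{i=1}^{152} (152 − i)/152 = 151/2 ≈ 75.500.

E[X] = 151/2 = 75.500.


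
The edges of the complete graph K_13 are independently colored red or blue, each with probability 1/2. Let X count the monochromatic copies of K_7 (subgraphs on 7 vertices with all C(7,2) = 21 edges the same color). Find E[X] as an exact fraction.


Let X = Σ_S X_S over the C(13, 7) = 1716 subsets S of size 7, where X_S = 1 if the K_7 on S is monochromatic.
For a fixed S, the K_7 on S has C(7, 2) = 21 edges. P[all 21 edges red] = (1/2)^21, and likewise for blue, so P[monochromatic] = 2·(1/2)^21 = 2^{1 − 21} = 1/1048576.
By linearity: E[X] = C(13, 7) · 2^{1 − 21} = 1716 · 1/1048576 = 429/262144.
Numerically: E[X] ≈ 0.002.

E[X] = C(13,7)·2^(1−C(7,2)) = 429/262144 ≈ 0.002.


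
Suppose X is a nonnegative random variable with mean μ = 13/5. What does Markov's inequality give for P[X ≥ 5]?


μ = E[X] = 13/5, a = 5.
Markov: P[X ≥ 5] ≤ μ/a = (13/5)/5 = 13/25.
Numerically: ≈ 0.52000.
(Since a = 5 > μ = 2.60000, the bound 13/25 is < 1 and informative.)

P[X ≥ 5] ≤ 13/25 ≈ 0.52000.
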